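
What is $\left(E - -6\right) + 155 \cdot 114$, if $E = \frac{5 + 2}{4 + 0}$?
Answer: $\frac{70711}{4} \approx 17678.0$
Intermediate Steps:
$E = \frac{7}{4} \approx 1.75$
$\left(E - -6\right) + 155 \cdot 114 = \left(\frac{7}{4} - -6\right) + 155 \cdot 114 = \left(\frac{7}{4} + 6\right) + 17670 = \frac{31}{4} + 17670 = \frac{70711}{4}$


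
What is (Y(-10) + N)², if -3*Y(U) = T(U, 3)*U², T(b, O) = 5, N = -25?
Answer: 330625/9 ≈ 36736.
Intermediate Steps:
Y(U) = -5*U²/3
(Y(-10) + N)² = (-5/3*(-10)² - 25)² = (-5/3*100 - 25)² = (-500/3 - 25)² = (-575/3)² = 330625/9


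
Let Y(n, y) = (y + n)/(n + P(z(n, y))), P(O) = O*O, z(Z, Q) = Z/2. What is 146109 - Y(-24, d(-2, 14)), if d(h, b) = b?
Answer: 1753309/12 ≈ 1.4611e+5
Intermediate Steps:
z(Z, Q) = Z/2 (z(Z, Q) = Z*(½) = Z/2)
P(O) = O²
Y(n, y) = (n + y)/(n + n²/4) (Y(n, y) = (y + n)/(n + (n/2)²) = (n + y)/(n + n²/4))
146109 - Y(-24, d(-2, 14)) = 146109 - 4*(-24 + 14)/((-24)*(4 - 24)) = 146109 - 4*(-1)*(-10)/(24*(-20)) = 146109 - 4*(-1)*(-1)*(-10)/(24*20) = 146109 - 1*(-1/12) = 146109 + 1/12 = 1753309/12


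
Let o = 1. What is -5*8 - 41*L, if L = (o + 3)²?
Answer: -696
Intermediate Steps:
L = 16 (L = (1 + 3)² = 4² = 16)
-5*8 - 41*L = -5*8 - 41*16 = -40 - 656 = -696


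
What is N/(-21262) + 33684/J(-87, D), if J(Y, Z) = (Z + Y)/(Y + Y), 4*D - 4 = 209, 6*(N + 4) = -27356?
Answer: 27692683601/159465 ≈ 1.7366e+5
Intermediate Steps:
N = -13690/3 (N = -4 + (1/6)*(-27356) = -4 - 13678/3 = -13690/3 ≈ -4563.3)
D = 213/4 (D = 1 + (1/4)*209 = 1 + 209/4 = 213/4 ≈ 53.250)
J(Y, Z) = (Y + Z)/(2*Y) (J(Y, Z) = (Y + Z)/((2*Y)) = (Y + Z)*(1/(2*Y)) = (Y + Z)/(2*Y))
N/(-21262) + 33684/J(-87, D) = -13690/3/(-21262) + 33684/(((1/2)*(-87 + 213/4)/(-87))) = -13690/3*(-1/21262) + 33684/(((1/2)*(-1/87)*(-135/4))) = 6845/31893 + 33684/(45/232) = 6845/31893 + 33684*(232/45) = 6845/31893 + 2604896/15 = 27692683601/159465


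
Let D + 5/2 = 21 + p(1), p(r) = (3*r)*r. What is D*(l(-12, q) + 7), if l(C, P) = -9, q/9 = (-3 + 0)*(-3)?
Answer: -43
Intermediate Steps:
p(r) = 3*r²
q = 81 (q = 9*((-3 + 0)*(-3)) = 9*(-3*(-3)) = 9*9 = 81)
D = 43/2 (D = -5/2 + (21 + 3*1²) = -5/2 + (21 + 3*1) = -5/2 + (21 + 3) = -5/2 + 24 = 43/2 ≈ 21.500)
D*(l(-12, q) + 7) = 43*(-9 + 7)/2 = (43/2)*(-2) = -43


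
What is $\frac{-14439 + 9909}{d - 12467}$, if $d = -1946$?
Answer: $\frac{4530}{14413} \approx 0.3143$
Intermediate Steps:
$\frac{-14439 + 9909}{d - 12467} = \frac{-14439 + 9909}{-1946 - 12467} = - \frac{4530}{-14413} = \left(-4530\right) \left(- \frac{1}{14413}\right) = \frac{4530}{14413}$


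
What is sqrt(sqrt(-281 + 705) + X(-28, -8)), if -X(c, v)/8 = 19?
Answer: sqrt(-152 + 2*sqrt(106)) ≈ 11.463*I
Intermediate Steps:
X(c, v) = -152 (X(c, v) = -8*19 = -152)
sqrt(sqrt(-281 + 705) + X(-28, -8)) = sqrt(sqrt(-281 + 705) - 152) = sqrt(sqrt(424) - 152) = sqrt(2*sqrt(106) - 152) = sqrt(-152 + 2*sqrt(106))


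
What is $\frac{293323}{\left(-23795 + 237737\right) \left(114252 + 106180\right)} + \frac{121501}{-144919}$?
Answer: $- \frac{5729903699283107}{6834331194181536} \approx -0.8384$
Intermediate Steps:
$\frac{293323}{\left(-23795 + 237737\right) \left(114252 + 106180\right)} + \frac{121501}{-144919} = \frac{293323}{213942 \cdot 220432} + 121501 \left(- \frac{1}{144919}\right) = \frac{293323}{47159662944} - \frac{121501}{144919} = - \frac{5729903699283107}{6834331194181536}$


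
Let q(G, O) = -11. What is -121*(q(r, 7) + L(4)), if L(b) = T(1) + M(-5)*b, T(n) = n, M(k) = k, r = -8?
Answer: 3630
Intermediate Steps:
L(b) = 1 - 5*b
-121*(q(r, 7) + L(4)) = -121*(-11 + (1 - 5*4)) = -121*(-11 + (1 - 20)) = -121*(-11 - 19) = -121*(-30) = 3630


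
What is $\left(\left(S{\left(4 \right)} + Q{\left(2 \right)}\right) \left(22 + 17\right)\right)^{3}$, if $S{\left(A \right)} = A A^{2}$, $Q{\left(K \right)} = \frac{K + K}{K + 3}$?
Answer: $\frac{2017571115456}{125} \approx 1.6141 \cdot 10^{10}$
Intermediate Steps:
$Q{\left(K \right)} = \frac{2 K}{3 + K}$
$S{\left(A \right)} = A^{3}$
$\left(\left(S{\left(4 \right)} + Q{\left(2 \right)}\right) \left(22 + 17\right)\right)^{3} = \left(\left(4^{3} + 2 \cdot 2 \frac{1}{3 + 2}\right) \left(22 + 17\right)\right)^{3} = \left(\left(64 + 2 \cdot 2 \cdot \frac{1}{5}\right) 39\right)^{3} = \left(\left(64 + \frac{4}{5}\right) 39\right)^{3} = \left(\frac{324}{5} \cdot 39\right)^{3} = \left(\frac{12636}{5}\right)^{3} = \frac{2017571115456}{125}$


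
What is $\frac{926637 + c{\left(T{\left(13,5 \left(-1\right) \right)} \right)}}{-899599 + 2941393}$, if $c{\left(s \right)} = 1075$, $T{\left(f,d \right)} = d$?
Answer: $\frac{463856}{1020897} \approx 0.45436$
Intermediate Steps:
$\frac{926637 + c{\left(T{\left(13,5 \left(-1\right) \right)} \right)}}{-899599 + 2941393} = \frac{926637 + 1075}{-899599 + 2941393} = \frac{927712}{2041794} = 927712 \cdot \frac{1}{2041794} = \frac{463856}{1020897}$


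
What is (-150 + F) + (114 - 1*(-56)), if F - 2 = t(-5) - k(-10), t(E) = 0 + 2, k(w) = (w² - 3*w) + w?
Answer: -96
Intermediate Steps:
k(w) = w² - 2*w
t(E) = 2
F = -116 (F = 2 + (2 - (-10)*(-2 - 10)) = 2 + (2 - (-10)*(-12)) = 2 + (2 - 1*120) = 2 + (2 - 120) = 2 - 118 = -116)
(-150 + F) + (114 - 1*(-56)) = (-150 - 116) + (114 - 1*(-56)) = -266 + (114 + 56) = -266 + 170 = -96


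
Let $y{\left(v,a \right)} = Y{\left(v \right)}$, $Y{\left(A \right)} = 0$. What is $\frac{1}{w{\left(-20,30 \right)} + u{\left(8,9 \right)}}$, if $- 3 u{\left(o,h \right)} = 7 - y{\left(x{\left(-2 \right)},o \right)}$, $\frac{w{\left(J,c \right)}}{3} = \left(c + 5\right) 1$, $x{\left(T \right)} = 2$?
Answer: $\frac{3}{308} \approx 0.0097403$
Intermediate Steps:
$w{\left(J,c \right)} = 15 + 3 c$ ($w{\left(J,c \right)} = 3 \left(c + 5\right) 1 = 3 \left(5 + c\right) 1 = 3 \left(5 + c\right) = 15 + 3 c$)
$y{\left(v,a \right)} = 0$
$u{\left(o,h \right)} = - \frac{7}{3}$ ($u{\left(o,h \right)} = - \frac{7 - 0}{3} = - \frac{7 + 0}{3} = \left(- \frac{1}{3}\right) 7 = - \frac{7}{3}$)
$\frac{1}{w{\left(-20,30 \right)} + u{\left(8,9 \right)}} = \frac{1}{\left(15 + 3 \cdot 30\right) - \frac{7}{3}} = \frac{1}{\left(15 + 90\right) - \frac{7}{3}} = \frac{1}{105 - \frac{7}{3}} = \frac{1}{\frac{308}{3}} = \frac{3}{308}$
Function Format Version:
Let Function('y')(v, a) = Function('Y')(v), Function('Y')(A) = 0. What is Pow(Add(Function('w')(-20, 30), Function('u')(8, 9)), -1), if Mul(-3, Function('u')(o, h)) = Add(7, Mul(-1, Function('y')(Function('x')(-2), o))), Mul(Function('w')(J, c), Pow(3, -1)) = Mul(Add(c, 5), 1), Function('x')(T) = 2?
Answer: Rational(3, 308) ≈ 0.0097403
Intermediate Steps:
Function('w')(J, c) = Add(15, Mul(3, c)) (Function('w')(J, c) = Mul(3, Mul(Add(c, 5), 1)) = Mul(3, Mul(Add(5, c), 1)) = Mul(3, Add(5, c)) = Add(15, Mul(3, c)))
Function('y')(v, a) = 0
Function('u')(o, h) = Rational(-7, 3) (Function('u')(o, h) = Mul(Rational(-1, 3), Add(7, Mul(-1, 0))) = Mul(Rational(-1, 3), Add(7, 0)) = Mul(Rational(-1, 3), 7) = Rational(-7, 3))
Pow(Add(Function('w')(-20, 30), Function('u')(8, 9)), -1) = Pow(Add(Add(15, Mul(3, 30)), Rational(-7, 3)), -1) = Pow(Add(Add(15, 90), Rational(-7, 3)), -1) = Pow(Add(105, Rational(-7, 3)), -1) = Pow(Rational(308, 3), -1) = Rational(3, 308)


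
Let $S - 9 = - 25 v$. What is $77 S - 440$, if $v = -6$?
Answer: $11803$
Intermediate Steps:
$S = 159$ ($S = 9 - -150 = 9 + 150 = 159$)
$77 S - 440 = 77 \cdot 159 - 440 = 12243 - 440 = 11803$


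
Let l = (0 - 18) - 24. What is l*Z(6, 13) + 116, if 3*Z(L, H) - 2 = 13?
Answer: -94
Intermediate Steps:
Z(L, H) = 5 (Z(L, H) = ⅔ + (⅓)*13 = ⅔ + 13/3 = 5)
l = -42 (l = -18 - 24 = -42)
l*Z(6, 13) + 116 = -42*5 + 116 = -210 + 116 = -94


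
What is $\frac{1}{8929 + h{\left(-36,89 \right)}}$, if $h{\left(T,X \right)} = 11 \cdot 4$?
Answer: $\frac{1}{8973} \approx 0.00011145$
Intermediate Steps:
$h{\left(T,X \right)} = 44$
$\frac{1}{8929 + h{\left(-36,89 \right)}} = \frac{1}{8929 + 44} = \frac{1}{8973}$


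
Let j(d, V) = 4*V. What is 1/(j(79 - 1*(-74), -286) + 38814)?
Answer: 1/37670 ≈ 2.6546e-5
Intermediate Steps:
1/(j(79 - 1*(-74), -286) + 38814) = 1/(4*(-286) + 38814) = 1/(-1144 + 38814) = 1/37670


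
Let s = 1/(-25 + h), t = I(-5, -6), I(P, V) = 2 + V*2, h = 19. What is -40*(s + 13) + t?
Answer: -1570/3 ≈ -523.33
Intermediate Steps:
I(P, V) = 2 + 2*V
t = -10 (t = 2 + 2*(-6) = 2 - 12 = -10)
s = -⅙ (s = 1/(-25 + 19) = 1/(-6) = -⅙ ≈ -0.16667)
-40*(s + 13) + t = -40*(-⅙ + 13) - 10 = -40*77/6 - 10 = -1540/3 - 10 = -1570/3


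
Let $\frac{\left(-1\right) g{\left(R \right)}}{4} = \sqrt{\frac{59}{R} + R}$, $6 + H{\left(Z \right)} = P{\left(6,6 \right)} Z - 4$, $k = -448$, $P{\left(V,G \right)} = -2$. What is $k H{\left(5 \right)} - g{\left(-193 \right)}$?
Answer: $8960 + \frac{8 i \sqrt{1800111}}{193} \approx 8960.0 + 55.614 i$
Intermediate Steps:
$H{\left(Z \right)} = -10 - 2 Z$ ($H{\left(Z \right)} = -6 - \left(4 + 2 Z\right) = -10 - 2 Z$)
$g{\left(R \right)} = - 4 \sqrt{R + \frac{59}{R}}$ ($g{\left(R \right)} = - 4 \sqrt{\frac{59}{R} + R} = - 4 \sqrt{R + \frac{59}{R}}$)
$k H{\left(5 \right)} - g{\left(-193 \right)} = - 448 \left(-10 - 10\right) - - 4 \sqrt{-193 + \frac{59}{-193}} = - 448 \left(-10 - 10\right) - - 4 \sqrt{-193 + 59 \left(- \frac{1}{193}\right)} = \left(-448\right) \left(-20\right) - - 4 \sqrt{-193 - \frac{59}{193}} = 8960 - - 4 \sqrt{- \frac{37308}{193}} = 8960 - - 4 \frac{2 i \sqrt{1800111}}{193} = 8960 - - \frac{8 i \sqrt{1800111}}{193} = 8960 + \frac{8 i \sqrt{1800111}}{193}$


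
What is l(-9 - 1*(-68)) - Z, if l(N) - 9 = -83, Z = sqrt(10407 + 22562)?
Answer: -74 - sqrt(32969) ≈ -255.57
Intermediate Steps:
Z = sqrt(32969) ≈ 181.57
l(N) = -74 (l(N) = 9 - 83 = -74)
l(-9 - 1*(-68)) - Z = -74 - sqrt(32969)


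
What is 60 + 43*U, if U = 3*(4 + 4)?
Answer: 1092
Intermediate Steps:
U = 24 (U = 3*8 = 24)
60 + 43*U = 60 + 43*24 = 60 + 1032 = 1092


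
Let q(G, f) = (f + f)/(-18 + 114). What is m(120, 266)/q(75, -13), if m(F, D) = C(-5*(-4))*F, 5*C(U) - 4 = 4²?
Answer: -23040/13 ≈ -1772.3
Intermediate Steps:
q(G, f) = f/48 (q(G, f) = (2*f)/96 = (2*f)*(1/96) = f/48)
C(U) = 4 (C(U) = ⅘ + (⅕)*4² = ⅘ + (⅕)*16 = ⅘ + 16/5 = 4)
m(F, D) = 4*F
m(120, 266)/q(75, -13) = (4*120)/(((1/48)*(-13))) = 480/(-13/48) = 480*(-48/13) = -23040/13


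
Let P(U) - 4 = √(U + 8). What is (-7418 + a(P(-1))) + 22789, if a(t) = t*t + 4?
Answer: 15398 + 8*√7 ≈ 15419.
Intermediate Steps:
P(U) = 4 + √(8 + U) (P(U) = 4 + √(U + 8) = 4 + √(8 + U))
a(t) = 4 + t² (a(t) = t² + 4 = 4 + t²)
(-7418 + a(P(-1))) + 22789 = (-7418 + (4 + (4 + √(8 - 1))²)) + 22789 = (-7418 + (4 + (4 + √7)²)) + 22789 = (-7414 + (4 + √7)²) + 22789 = 15375 + (4 + √7)²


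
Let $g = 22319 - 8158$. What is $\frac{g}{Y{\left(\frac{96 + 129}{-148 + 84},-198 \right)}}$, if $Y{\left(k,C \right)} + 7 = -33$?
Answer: $- \frac{14161}{40} \approx -354.02$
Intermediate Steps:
$Y{\left(k,C \right)} = -40$ ($Y{\left(k,C \right)} = -7 - 33 = -40$)
$g = 14161$ ($g = 22319 - 8158 = 14161$)
$\frac{g}{Y{\left(\frac{96 + 129}{-148 + 84},-198 \right)}} = \frac{14161}{-40} = 14161 \left(- \frac{1}{40}\right) = - \frac{14161}{40}$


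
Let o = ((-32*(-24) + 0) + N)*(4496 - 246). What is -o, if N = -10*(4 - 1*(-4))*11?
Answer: 476000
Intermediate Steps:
N = -880 (N = -10*(4 + 4)*11 = -10*8*11 = -80*11 = -880)
o = -476000 (o = ((-32*(-24) + 0) - 880)*(4496 - 246) = ((768 + 0) - 880)*4250 = (768 - 880)*4250 = -112*4250 = -476000)
-o = -1*(-476000) = 476000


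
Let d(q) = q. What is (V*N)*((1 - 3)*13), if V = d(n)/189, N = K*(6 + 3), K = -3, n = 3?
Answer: 78/7 ≈ 11.143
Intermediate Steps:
N = -27 (N = -3*(6 + 3) = -3*9 = -27)
V = 1/63 (V = 3/189 = 3*(1/189) = 1/63 ≈ 0.015873)
(V*N)*((1 - 3)*13) = ((1/63)*(-27))*((1 - 3)*13) = -(-6)*13/7 = -3/7*(-26) = 78/7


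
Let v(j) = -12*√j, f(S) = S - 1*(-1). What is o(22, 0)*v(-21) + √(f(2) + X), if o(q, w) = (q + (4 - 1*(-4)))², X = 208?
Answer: √211 - 10800*I*√21 ≈ 14.526 - 49492.0*I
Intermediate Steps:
f(S) = 1 + S (f(S) = S + 1 = 1 + S)
o(q, w) = (8 + q)² (o(q, w) = (q + (4 + 4))² = (q + 8)² = (8 + q)²)
o(22, 0)*v(-21) + √(f(2) + X) = (8 + 22)²*(-12*I*√21) + √((1 + 2) + 208) = 30²*(-12*I*√21) + √(3 + 208) = 900*(-12*I*√21) + √211 = -10800*I*√21 + √211 = √211 - 10800*I*√21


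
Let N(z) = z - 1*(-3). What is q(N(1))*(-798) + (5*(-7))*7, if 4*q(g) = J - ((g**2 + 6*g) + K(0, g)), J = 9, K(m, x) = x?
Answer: 13475/2 ≈ 6737.5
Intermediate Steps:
N(z) = 3 + z (N(z) = z + 3 = 3 + z)
q(g) = 9/4 - 7*g/4 - g**2/4 (q(g) = (9 - ((g**2 + 6*g) + g))/4 = (9 - (g**2 + 7*g))/4 = (9 + (-g**2 - 7*g))/4 = (9 - g**2 - 7*g)/4 = 9/4 - 7*g/4 - g**2/4)
q(N(1))*(-798) + (5*(-7))*7 = (9/4 - 7*(3 + 1)/4 - (3 + 1)**2/4)*(-798) + (5*(-7))*7 = (9/4 - 7/4*4 - 1/4*4**2)*(-798) - 35*7 = (9/4 - 7 - 1/4*16)*(-798) - 245 = (9/4 - 7 - 4)*(-798) - 245 = -35/4*(-798) - 245 = 13965/2 - 245 = 13475/2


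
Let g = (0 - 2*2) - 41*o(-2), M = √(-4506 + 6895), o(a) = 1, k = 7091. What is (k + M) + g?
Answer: 7046 + √2389 ≈ 7094.9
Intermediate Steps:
M = √2389 ≈ 48.877
g = -45 (g = (0 - 2*2) - 41*1 = (0 - 4) - 41 = -4 - 41 = -45)
(k + M) + g = (7091 + √2389) - 45 = 7046 + √2389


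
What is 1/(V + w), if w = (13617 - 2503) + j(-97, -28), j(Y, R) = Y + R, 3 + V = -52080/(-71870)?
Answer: 7187/78961590 ≈ 9.1019e-5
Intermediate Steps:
V = -16353/7187 (V = -3 - 52080/(-71870) = -3 - 52080*(-1/71870) = -3 + 5208/7187 = -16353/7187 ≈ -2.2754)
j(Y, R) = R + Y
w = 10989 (w = (13617 - 2503) + (-28 - 97) = 11114 - 125 = 10989)
1/(V + w) = 1/(-16353/7187 + 10989) = 1/(78961590/7187) = 7187/78961590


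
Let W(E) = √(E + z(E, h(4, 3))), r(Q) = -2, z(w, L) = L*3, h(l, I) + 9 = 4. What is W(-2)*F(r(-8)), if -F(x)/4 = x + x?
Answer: 16*I*√17 ≈ 65.97*I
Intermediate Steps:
h(l, I) = -5 (h(l, I) = -9 + 4 = -5)
z(w, L) = 3*L
F(x) = -8*x (F(x) = -4*(x + x) = -8*x)
W(E) = √(-15 + E) (W(E) = √(E + 3*(-5)) = √(E - 15) = √(-15 + E))
W(-2)*F(r(-8)) = √(-15 - 2)*(-8*(-2)) = √(-17)*16 = (I*√17)*16 = 16*I*√17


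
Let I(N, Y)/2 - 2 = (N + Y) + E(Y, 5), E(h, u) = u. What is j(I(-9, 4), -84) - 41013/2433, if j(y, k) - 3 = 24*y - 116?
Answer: -27458/811 ≈ -33.857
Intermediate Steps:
I(N, Y) = 14 + 2*N + 2*Y (I(N, Y) = 4 + 2*((N + Y) + 5) = 4 + 2*(5 + N + Y) = 4 + (10 + 2*N + 2*Y) = 14 + 2*N + 2*Y)
j(y, k) = -113 + 24*y (j(y, k) = 3 + (24*y - 116) = 3 + (-116 + 24*y) = -113 + 24*y)
j(I(-9, 4), -84) - 41013/2433 = (-113 + 24*(14 + 2*(-9) + 2*4)) - 41013/2433 = (-113 + 24*(14 - 18 + 8)) - 41013*1/2433 = (-113 + 24*4) - 13671/811 = (-113 + 96) - 13671/811 = -17 - 13671/811 = -27458/811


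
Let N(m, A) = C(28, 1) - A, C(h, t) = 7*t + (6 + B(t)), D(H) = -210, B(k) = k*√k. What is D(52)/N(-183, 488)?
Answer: 35/79 ≈ 0.44304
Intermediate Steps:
B(k) = k^(3/2)
C(h, t) = 6 + t^(3/2) + 7*t (C(h, t) = 7*t + (6 + t^(3/2)) = 6 + t^(3/2) + 7*t)
N(m, A) = 14 - A (N(m, A) = (6 + 1^(3/2) + 7*1) - A = (6 + 1 + 7) - A = 14 - A)
D(52)/N(-183, 488) = -210/(14 - 1*488) = -210/(14 - 488) = -210/(-474) = -210*(-1/474) = 35/79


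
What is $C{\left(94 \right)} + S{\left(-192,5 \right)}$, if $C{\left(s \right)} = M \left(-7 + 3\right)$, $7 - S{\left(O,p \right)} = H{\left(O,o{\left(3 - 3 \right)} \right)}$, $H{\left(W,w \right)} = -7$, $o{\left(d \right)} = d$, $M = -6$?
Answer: $38$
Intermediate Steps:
$S{\left(O,p \right)} = 14$ ($S{\left(O,p \right)} = 7 - -7 = 7 + 7 = 14$)
$C{\left(s \right)} = 24$ ($C{\left(s \right)} = - 6 \left(-7 + 3\right) = \left(-6\right) \left(-4\right) = 24$)
$C{\left(94 \right)} + S{\left(-192,5 \right)} = 24 + 14 = 38$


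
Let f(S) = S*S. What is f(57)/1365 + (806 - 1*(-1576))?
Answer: 1084893/455 ≈ 2384.4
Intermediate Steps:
f(S) = S²
f(57)/1365 + (806 - 1*(-1576)) = 57²/1365 + (806 - 1*(-1576)) = 3249*(1/1365) + (806 + 1576) = 1083/455 + 2382 = 1084893/455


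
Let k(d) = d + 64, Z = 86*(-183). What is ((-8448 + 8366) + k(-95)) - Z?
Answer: 15625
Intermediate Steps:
Z = -15738
k(d) = 64 + d
((-8448 + 8366) + k(-95)) - Z = ((-8448 + 8366) + (64 - 95)) - 1*(-15738) = (-82 - 31) + 15738 = -113 + 15738 = 15625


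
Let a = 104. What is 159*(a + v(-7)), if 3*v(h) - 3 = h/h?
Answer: 16748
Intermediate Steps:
v(h) = 4/3 (v(h) = 1 + (h/h)/3 = 1 + (1/3)*1 = 1 + 1/3 = 4/3)
159*(a + v(-7)) = 159*(104 + 4/3) = 159*(316/3) = 16748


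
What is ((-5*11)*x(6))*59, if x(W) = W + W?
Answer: -38940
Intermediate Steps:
x(W) = 2*W
((-5*11)*x(6))*59 = ((-5*11)*(2*6))*59 = -55*12*59 = -660*59 = -38940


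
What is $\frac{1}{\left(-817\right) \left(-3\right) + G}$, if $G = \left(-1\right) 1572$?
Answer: $\frac{1}{879} \approx 0.0011377$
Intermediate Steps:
$G = -1572$
$\frac{1}{\left(-817\right) \left(-3\right) + G} = \frac{1}{\left(-817\right) \left(-3\right) - 1572} = \frac{1}{2451 - 1572} = \frac{1}{879}$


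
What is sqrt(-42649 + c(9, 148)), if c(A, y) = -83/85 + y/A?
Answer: 2*I*sqrt(693061355)/255 ≈ 206.48*I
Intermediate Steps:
c(A, y) = -83/85 + y/A (c(A, y) = -83*1/85 + y/A = -83/85 + y/A)
sqrt(-42649 + c(9, 148)) = sqrt(-42649 + (-83/85 + 148/9)) = sqrt(-42649 + 11833/765) = sqrt(-32614652/765) = 2*I*sqrt(693061355)/255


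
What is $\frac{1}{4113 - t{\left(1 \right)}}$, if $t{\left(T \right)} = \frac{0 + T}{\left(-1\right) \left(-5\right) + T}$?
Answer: $\frac{6}{24677} \approx 0.00024314$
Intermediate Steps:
$t{\left(T \right)} = \frac{T}{5 + T}$
$\frac{1}{4113 - t{\left(1 \right)}} = \frac{1}{4113 - 1 \frac{1}{5 + 1}} = \frac{1}{4113 - 1 \cdot \frac{1}{6}} = \frac{1}{4113 - \frac{1}{6}} = \frac{1}{\frac{24677}{6}} = \frac{6}{24677}$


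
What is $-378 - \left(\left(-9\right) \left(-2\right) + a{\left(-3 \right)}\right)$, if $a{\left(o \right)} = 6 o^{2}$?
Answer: $-450$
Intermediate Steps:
$-378 - \left(\left(-9\right) \left(-2\right) + a{\left(-3 \right)}\right) = -378 - \left(\left(-9\right) \left(-2\right) + 6 \left(-3\right)^{2}\right) = -378 - \left(18 + 6 \cdot 9\right) = -378 - \left(18 + 54\right) = -378 - 72 = -450$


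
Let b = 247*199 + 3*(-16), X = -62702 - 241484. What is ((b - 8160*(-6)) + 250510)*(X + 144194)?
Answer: -55769211400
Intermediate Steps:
X = -304186
b = 49105 (b = 49153 - 48 = 49105)
((b - 8160*(-6)) + 250510)*(X + 144194) = ((49105 - 8160*(-6)) + 250510)*(-304186 + 144194) = ((49105 + 48960) + 250510)*(-159992) = (98065 + 250510)*(-159992) = 348575*(-159992) = -55769211400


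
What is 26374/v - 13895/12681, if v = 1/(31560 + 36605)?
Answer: 22797695212615/12681 ≈ 1.7978e+9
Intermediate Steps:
v = 1/68165 ≈ 1.4670e-5
26374/v - 13895/12681 = 26374/(1/68165) - 13895/12681 = 26374*68165 - 13895*1/12681 = 1797783710 - 13895/12681 = 22797695212615/12681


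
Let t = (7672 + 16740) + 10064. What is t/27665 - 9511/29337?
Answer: 68027327/73782555 ≈ 0.92200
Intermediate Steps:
t = 34476 (t = 24412 + 10064 = 34476)
t/27665 - 9511/29337 = 34476/27665 - 9511/29337 = 68027327/73782555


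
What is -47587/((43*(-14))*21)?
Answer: 47587/12642 ≈ 3.7642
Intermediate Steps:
-47587/((43*(-14))*21) = -47587/((-602*21)) = -47587/(-12642) = -47587*(-1/12642) = 47587/12642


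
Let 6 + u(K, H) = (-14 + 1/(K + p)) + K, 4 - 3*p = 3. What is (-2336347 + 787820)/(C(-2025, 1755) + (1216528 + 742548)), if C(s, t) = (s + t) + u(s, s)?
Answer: -9405752998/11885366311 ≈ -0.79137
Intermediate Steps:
p = ⅓ (p = 4/3 - ⅓*3 = 4/3 - 1 = ⅓ ≈ 0.33333)
u(K, H) = -20 + K + 1/(⅓ + K) (u(K, H) = -6 + ((-14 + 1/(K + ⅓)) + K) = -6 + ((-14 + 1/(⅓ + K)) + K) = -6 + (-14 + K + 1/(⅓ + K)) = -20 + K + 1/(⅓ + K))
C(s, t) = s + t + (-17 - 59*s + 3*s²)/(1 + 3*s) (C(s, t) = (s + t) + (-17 - 59*s + 3*s²)/(1 + 3*s) = s + t + (-17 - 59*s + 3*s²)/(1 + 3*s))
(-2336347 + 787820)/(C(-2025, 1755) + (1216528 + 742548)) = (-2336347 + 787820)/((-17 + 1755 - 58*(-2025) + 6*(-2025)² + 3*(-2025)*1755)/(1 + 3*(-2025)) + (1216528 + 742548)) = -1548527/((-17 + 1755 + 117450 + 6*4100625 - 10661625)/(1 - 6075) + 1959076) = -1548527/((-17 + 1755 + 117450 + 24603750 - 10661625)/(-6074) + 1959076) = -1548527/(-1/6074*14061313 + 1959076) = -1548527/(-14061313/6074 + 1959076) = -1548527/11885366311/6074 = -1548527*6074/11885366311 = -9405752998/11885366311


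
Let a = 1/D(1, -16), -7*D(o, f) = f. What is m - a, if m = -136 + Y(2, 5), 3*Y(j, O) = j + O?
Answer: -6437/48 ≈ -134.10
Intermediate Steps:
D(o, f) = -f/7
Y(j, O) = O/3 + j/3 (Y(j, O) = (j + O)/3 = (O + j)/3 = O/3 + j/3)
m = -401/3 (m = -136 + ((⅓)*5 + (⅓)*2) = -136 + (5/3 + ⅔) = -136 + 7/3 = -401/3 ≈ -133.67)
a = 7/16 (a = 1/(-⅐*(-16)) = 1/(16/7) = 7/16 ≈ 0.43750)
m - a = -401/3 - 1*7/16 = -401/3 - 7/16 = -6437/48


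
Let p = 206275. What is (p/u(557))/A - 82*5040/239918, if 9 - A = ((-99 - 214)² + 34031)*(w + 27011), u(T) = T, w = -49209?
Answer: -48179168012089085/27969053617931781 ≈ -1.7226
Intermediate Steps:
A = 2930136009 (A = 9 - ((-99 - 214)² + 34031)*(-49209 + 27011) = 9 - ((-313)² + 34031)*(-22198) = 9 - (97969 + 34031)*(-22198) = 9 - 132000*(-22198) = 9 - 1*(-2930136000) = 9 + 2930136000 = 2930136009)
(p/u(557))/A - 82*5040/239918 = (206275/557)/2930136009 - 82*5040/239918 = (206275*(1/557))*(1/2930136009) - 413280*1/239918 = (206275/557)*(1/2930136009) - 29520/17137 = 206275/1632085757013 - 29520/17137 = -48179168012089085/27969053617931781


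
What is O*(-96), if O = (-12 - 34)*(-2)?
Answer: -8832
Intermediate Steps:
O = 92 (O = -46*(-2) = 92)
O*(-96) = 92*(-96) = -8832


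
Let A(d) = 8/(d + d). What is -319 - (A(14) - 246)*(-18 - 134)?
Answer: -263673/7 ≈ -37668.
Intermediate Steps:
A(d) = 4/d (A(d) = 8/((2*d)) = 8*(1/(2*d)) = 4/d)
-319 - (A(14) - 246)*(-18 - 134) = -319 - (4/14 - 246)*(-18 - 134) = -319 - (4*(1/14) - 246)*(-152) = -319 - (2/7 - 246)*(-152) = -319 - (-1720)*(-152)/7 = -319 - 1*261440/7 = -319 - 261440/7 = -263673/7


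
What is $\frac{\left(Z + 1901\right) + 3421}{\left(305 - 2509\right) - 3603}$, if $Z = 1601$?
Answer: $- \frac{6923}{5807} \approx -1.1922$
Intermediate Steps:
$\frac{\left(Z + 1901\right) + 3421}{\left(305 - 2509\right) - 3603} = \frac{\left(1601 + 1901\right) + 3421}{\left(305 - 2509\right) - 3603} = \frac{3502 + 3421}{\left(305 - 2509\right) - 3603} = \frac{6923}{-2204 - 3603} = \frac{6923}{-5807} = 6923 \left(- \frac{1}{5807}\right) = - \frac{6923}{5807}$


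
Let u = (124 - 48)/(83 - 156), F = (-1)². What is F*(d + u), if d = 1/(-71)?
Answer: -5469/5183 ≈ -1.0552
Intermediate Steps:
F = 1
u = -76/73 (u = 76/(-73) = 76*(-1/73) = -76/73 ≈ -1.0411)
d = -1/71 ≈ -0.014085
F*(d + u) = 1*(-1/71 - 76/73) = 1*(-5469/5183) = -5469/5183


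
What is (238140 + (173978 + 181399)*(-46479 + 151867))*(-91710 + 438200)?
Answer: 12976989285549840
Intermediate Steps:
(238140 + (173978 + 181399)*(-46479 + 151867))*(-91710 + 438200) = (238140 + 355377*105388)*346490 = (238140 + 37452471276)*346490 = 37452709416*346490 = 12976989285549840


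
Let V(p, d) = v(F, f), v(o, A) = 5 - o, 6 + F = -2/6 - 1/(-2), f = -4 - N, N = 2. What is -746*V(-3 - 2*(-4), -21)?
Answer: -24245/3 ≈ -8081.7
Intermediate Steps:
f = -6 (f = -4 - 1*2 = -4 - 2 = -6)
F = -35/6 (F = -6 + (-2/6 - 1/(-2)) = -6 + (-2*⅙ - 1*(-½)) = -6 + (-⅓ + ½) = -6 + ⅙ = -35/6 ≈ -5.8333)
V(p, d) = 65/6 (V(p, d) = 5 - 1*(-35/6) = 5 + 35/6 = 65/6)
-746*V(-3 - 2*(-4), -21) = -746*65/6 = -24245/3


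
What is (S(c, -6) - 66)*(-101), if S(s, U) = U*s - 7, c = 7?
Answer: 11615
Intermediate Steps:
S(s, U) = -7 + U*s
(S(c, -6) - 66)*(-101) = ((-7 - 6*7) - 66)*(-101) = ((-7 - 42) - 66)*(-101) = (-49 - 66)*(-101) = -115*(-101) = 11615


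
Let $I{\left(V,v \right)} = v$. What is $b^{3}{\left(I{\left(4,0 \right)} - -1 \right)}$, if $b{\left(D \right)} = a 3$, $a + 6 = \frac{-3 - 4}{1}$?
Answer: $-59319$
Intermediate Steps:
$a = -13$ ($a = -6 + \frac{-3 - 4}{1} = -6 - 7 = -13$)
$b{\left(D \right)} = -39$ ($b{\left(D \right)} = \left(-13\right) 3 = -39$)
$b^{3}{\left(I{\left(4,0 \right)} - -1 \right)} = \left(-39\right)^{3} = -59319$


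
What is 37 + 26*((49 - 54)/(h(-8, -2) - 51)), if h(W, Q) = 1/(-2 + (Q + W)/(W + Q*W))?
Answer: 26369/667 ≈ 39.534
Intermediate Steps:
h(W, Q) = 1/(-2 + (Q + W)/(W + Q*W))
37 + 26*((49 - 54)/(h(-8, -2) - 51)) = 37 + 26*((49 - 54)/(-1*(-8)*(1 - 2)/(-8 - 1*(-2) + 2*(-2)*(-8)) - 51)) = 37 + 26*(-5/(-1*(-8)*(-1)/(-8 + 2 + 32) - 51)) = 37 + 26*(-5/(-1*(-8)*(-1)/26 - 51)) = 37 + 26*(-5/(-1*(-8)*1/26*(-1) - 51)) = 37 + 26*(-5/(-4/13 - 51)) = 37 + 26*(-5/(-667/13)) = 37 + 26*(-5*(-13/667)) = 37 + 26*(65/667) = 37 + 1690/667 = 26369/667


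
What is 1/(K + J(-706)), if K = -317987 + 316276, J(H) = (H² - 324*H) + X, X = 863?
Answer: 1/726332 ≈ 1.3768e-6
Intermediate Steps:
J(H) = 863 + H² - 324*H (J(H) = (H² - 324*H) + 863 = 863 + H² - 324*H)
K = -1711
1/(K + J(-706)) = 1/(-1711 + (863 + (-706)² - 324*(-706))) = 1/(-1711 + (863 + 498436 + 228744)) = 1/(-1711 + 728043) = 1/726332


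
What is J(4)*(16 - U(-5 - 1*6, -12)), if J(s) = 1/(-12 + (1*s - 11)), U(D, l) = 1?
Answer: -15/19 ≈ -0.78947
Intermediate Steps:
J(s) = 1/(-23 + s) (J(s) = 1/(-12 + (s - 11)) = 1/(-12 + (-11 + s)) = 1/(-23 + s))
J(4)*(16 - U(-5 - 1*6, -12)) = (16 - 1*1)/(-23 + 4) = (16 - 1)/(-19) = -1/19*15 = -15/19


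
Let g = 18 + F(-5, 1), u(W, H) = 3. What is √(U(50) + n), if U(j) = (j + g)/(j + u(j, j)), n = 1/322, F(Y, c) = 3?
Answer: √391067390/17066 ≈ 1.1588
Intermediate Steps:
g = 21 (g = 18 + 3 = 21)
n = 1/322 ≈ 0.0031056
U(j) = (21 + j)/(3 + j) (U(j) = (j + 21)/(j + 3) = (21 + j)/(3 + j))
√(U(50) + n) = √((21 + 50)/(3 + 50) + 1/322) = √(71/53 + 1/322) = √(22915/17066) = √391067390/17066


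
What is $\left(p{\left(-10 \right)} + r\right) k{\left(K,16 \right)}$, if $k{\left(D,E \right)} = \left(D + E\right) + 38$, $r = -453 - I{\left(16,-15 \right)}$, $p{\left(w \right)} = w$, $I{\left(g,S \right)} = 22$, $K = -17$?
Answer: $-17945$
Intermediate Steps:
$r = -475$ ($r = -453 - 22 = -475$)
$k{\left(D,E \right)} = 38 + D + E$
$\left(p{\left(-10 \right)} + r\right) k{\left(K,16 \right)} = \left(-10 - 475\right) \left(38 - 17 + 16\right) = \left(-485\right) 37 = -17945$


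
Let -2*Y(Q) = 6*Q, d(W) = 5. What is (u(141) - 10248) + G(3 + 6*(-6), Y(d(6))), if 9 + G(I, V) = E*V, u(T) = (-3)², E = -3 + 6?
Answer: -10293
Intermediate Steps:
E = 3
Y(Q) = -3*Q
u(T) = 9
G(I, V) = -9 + 3*V
(u(141) - 10248) + G(3 + 6*(-6), Y(d(6))) = (9 - 10248) + (-9 + 3*(-3*5)) = -10239 + (-9 + 3*(-15)) = -10239 + (-9 - 45) = -10239 - 54 = -10293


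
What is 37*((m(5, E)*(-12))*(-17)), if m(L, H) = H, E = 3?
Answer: 22644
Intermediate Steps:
37*((m(5, E)*(-12))*(-17)) = 37*((3*(-12))*(-17)) = 37*(-36*(-17)) = 37*612 = 22644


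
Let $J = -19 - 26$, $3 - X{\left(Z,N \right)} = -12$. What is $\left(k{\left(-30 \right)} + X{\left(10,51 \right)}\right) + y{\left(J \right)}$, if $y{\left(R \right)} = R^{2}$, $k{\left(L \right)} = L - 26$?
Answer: $1984$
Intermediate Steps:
$k{\left(L \right)} = -26 + L$
$X{\left(Z,N \right)} = 15$ ($X{\left(Z,N \right)} = 3 - -12 = 3 + 12 = 15$)
$J = -45$
$\left(k{\left(-30 \right)} + X{\left(10,51 \right)}\right) + y{\left(J \right)} = \left(\left(-26 - 30\right) + 15\right) + \left(-45\right)^{2} = \left(-56 + 15\right) + 2025 = -41 + 2025 = 1984$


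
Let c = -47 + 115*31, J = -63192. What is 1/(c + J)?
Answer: -1/59674 ≈ -1.6758e-5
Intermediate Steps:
c = 3518 (c = -47 + 3565 = 3518)
1/(c + J) = 1/(3518 - 63192) = 1/(-59674) = -1/59674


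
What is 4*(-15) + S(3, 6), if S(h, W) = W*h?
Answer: -42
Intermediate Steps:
4*(-15) + S(3, 6) = 4*(-15) + 6*3 = -60 + 18 = -42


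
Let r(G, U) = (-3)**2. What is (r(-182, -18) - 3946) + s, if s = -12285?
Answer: -16222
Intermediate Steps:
r(G, U) = 9
(r(-182, -18) - 3946) + s = (9 - 3946) - 12285 = -3937 - 12285 = -16222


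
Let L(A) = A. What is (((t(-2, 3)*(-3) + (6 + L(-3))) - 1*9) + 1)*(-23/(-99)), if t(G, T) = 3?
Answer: -322/99 ≈ -3.2525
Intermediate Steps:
(((t(-2, 3)*(-3) + (6 + L(-3))) - 1*9) + 1)*(-23/(-99)) = (((3*(-3) + (6 - 3)) - 1*9) + 1)*(-23/(-99)) = (((-9 + 3) - 9) + 1)*(-23*(-1/99)) = ((-6 - 9) + 1)*(23/99) = (-15 + 1)*(23/99) = -14*23/99 = -322/99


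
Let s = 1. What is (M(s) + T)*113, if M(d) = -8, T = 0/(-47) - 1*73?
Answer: -9153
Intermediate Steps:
T = -73 (T = 0*(-1/47) - 73 = 0 - 73 = -73)
(M(s) + T)*113 = (-8 - 73)*113 = -81*113 = -9153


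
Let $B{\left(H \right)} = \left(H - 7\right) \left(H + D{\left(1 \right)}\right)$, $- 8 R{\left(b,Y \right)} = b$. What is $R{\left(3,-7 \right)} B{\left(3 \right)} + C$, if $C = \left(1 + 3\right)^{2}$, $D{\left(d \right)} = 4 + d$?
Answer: $28$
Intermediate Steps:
$R{\left(b,Y \right)} = - \frac{b}{8}$
$B{\left(H \right)} = \left(-7 + H\right) \left(5 + H\right)$ ($B{\left(H \right)} = \left(H - 7\right) \left(H + \left(4 + 1\right)\right) = \left(-7 + H\right) \left(H + 5\right) = \left(-7 + H\right) \left(5 + H\right)$)
$C = 16$ ($C = 4^{2} = 16$)
$R{\left(3,-7 \right)} B{\left(3 \right)} + C = \left(- \frac{1}{8}\right) 3 \left(-35 + 3^{2} - 6\right) + 16 = - \frac{3 \left(-35 + 9 - 6\right)}{8} + 16 = \left(- \frac{3}{8}\right) \left(-32\right) + 16 = 12 + 16 = 28$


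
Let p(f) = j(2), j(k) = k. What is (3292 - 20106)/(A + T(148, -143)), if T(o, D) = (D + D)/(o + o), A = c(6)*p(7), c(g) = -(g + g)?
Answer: 2488472/3695 ≈ 673.47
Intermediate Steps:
c(g) = -2*g
p(f) = 2
A = -24 (A = -2*6*2 = -12*2 = -24)
T(o, D) = D/o (T(o, D) = (2*D)/((2*o)) = (2*D)*(1/(2*o)) = D/o)
(3292 - 20106)/(A + T(148, -143)) = (3292 - 20106)/(-24 - 143/148) = -16814/(-24 - 143*1/148) = -16814/(-24 - 143/148) = -16814/(-3695/148) = -16814*(-148/3695) = 2488472/3695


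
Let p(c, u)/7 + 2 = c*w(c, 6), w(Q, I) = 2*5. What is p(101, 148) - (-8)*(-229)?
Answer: 5224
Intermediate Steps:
w(Q, I) = 10
p(c, u) = -14 + 70*c (p(c, u) = -14 + 7*(c*10) = -14 + 7*(10*c) = -14 + 70*c)
p(101, 148) - (-8)*(-229) = (-14 + 70*101) - (-8)*(-229) = (-14 + 7070) - 1*1832 = 7056 - 1832 = 5224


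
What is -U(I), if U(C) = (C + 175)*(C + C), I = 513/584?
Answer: -52691769/170528 ≈ -308.99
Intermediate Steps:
I = 513/584 (I = 513*(1/584) = 513/584 ≈ 0.87842)
U(C) = 2*C*(175 + C) (U(C) = (175 + C)*(2*C) = 2*C*(175 + C))
-U(I) = -2*513*(175 + 513/584)/584 = -2*513*102713/(584*584) = -1*52691769/170528 = -52691769/170528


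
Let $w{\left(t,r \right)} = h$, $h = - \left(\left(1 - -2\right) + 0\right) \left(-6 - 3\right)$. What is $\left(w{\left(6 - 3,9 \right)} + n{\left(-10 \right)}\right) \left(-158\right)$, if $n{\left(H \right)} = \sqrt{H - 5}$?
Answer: $-4266 - 158 i \sqrt{15} \approx -4266.0 - 611.93 i$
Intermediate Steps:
$h = 27$ ($h = - \left(\left(1 + 2\right) + 0\right) \left(-9\right) = - \left(3 + 0\right) \left(-9\right) = - 3 \left(-9\right) = \left(-1\right) \left(-27\right) = 27$)
$w{\left(t,r \right)} = 27$
$n{\left(H \right)} = \sqrt{-5 + H}$
$\left(w{\left(6 - 3,9 \right)} + n{\left(-10 \right)}\right) \left(-158\right) = \left(27 + \sqrt{-5 - 10}\right) \left(-158\right) = \left(27 + \sqrt{-15}\right) \left(-158\right) = \left(27 + i \sqrt{15}\right) \left(-158\right) = -4266 - 158 i \sqrt{15}$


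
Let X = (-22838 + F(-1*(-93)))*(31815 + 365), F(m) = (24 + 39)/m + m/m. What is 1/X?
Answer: -31/22781058680 ≈ -1.3608e-9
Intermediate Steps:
F(m) = 1 + 63/m (F(m) = 63/m + 1 = 1 + 63/m)
X = -22781058680/31 (X = (-22838 + (63 - 1*(-93))/((-1*(-93))))*(31815 + 365) = (-22838 + (63 + 93)/93)*32180 = (-22838 + (1/93)*156)*32180 = (-22838 + 52/31)*32180 = -707926/31*32180 = -22781058680/31 ≈ -7.3487e+8)
1/X = 1/(-22781058680/31) = -31/22781058680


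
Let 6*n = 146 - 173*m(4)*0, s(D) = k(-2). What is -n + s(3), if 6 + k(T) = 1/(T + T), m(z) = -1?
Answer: -367/12 ≈ -30.583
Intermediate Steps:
k(T) = -6 + 1/(2*T) (k(T) = -6 + 1/(T + T) = -6 + 1/(2*T))
s(D) = -25/4 (s(D) = -6 + (1/2)/(-2) = -6 + (1/2)*(-1/2) = -6 - 1/4 = -25/4)
n = 73/3 (n = (146 - (-173)*0)/6 = (146 - 173*0)/6 = (146 + 0)/6 = (1/6)*146 = 73/3 ≈ 24.333)
-n + s(3) = -1*73/3 - 25/4 = -73/3 - 25/4 = -367/12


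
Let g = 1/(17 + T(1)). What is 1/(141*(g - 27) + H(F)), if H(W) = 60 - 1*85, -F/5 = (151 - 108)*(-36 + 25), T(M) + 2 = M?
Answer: -16/61171 ≈ -0.00026156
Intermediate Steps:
T(M) = -2 + M
F = 2365 (F = -5*(151 - 108)*(-36 + 25) = -215*(-11) = -5*(-473) = 2365)
H(W) = -25 (H(W) = 60 - 85 = -25)
g = 1/16 (g = 1/(17 + (-2 + 1)) = 1/(17 - 1) = 1/16 ≈ 0.062500)
1/(141*(g - 27) + H(F)) = 1/(141*(1/16 - 27) - 25) = 1/(141*(-431/16) - 25) = 1/(-60771/16 - 25) = 1/(-61171/16) = -16/61171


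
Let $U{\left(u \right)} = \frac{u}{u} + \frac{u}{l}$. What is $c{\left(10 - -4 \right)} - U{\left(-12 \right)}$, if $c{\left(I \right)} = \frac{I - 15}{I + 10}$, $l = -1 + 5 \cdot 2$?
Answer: $\frac{7}{24} \approx 0.29167$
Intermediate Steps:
$l = 9$ ($l = -1 + 10 = 9$)
$U{\left(u \right)} = 1 + \frac{u}{9}$ ($U{\left(u \right)} = \frac{u}{u} + \frac{u}{9} = 1 + u \frac{1}{9} = 1 + \frac{u}{9}$)
$c{\left(I \right)} = \frac{-15 + I}{10 + I}$
$c{\left(10 - -4 \right)} - U{\left(-12 \right)} = \frac{-15 + \left(10 - -4\right)}{10 + \left(10 - -4\right)} - \left(1 + \frac{1}{9} \left(-12\right)\right) = \frac{-15 + \left(10 + 4\right)}{10 + \left(10 + 4\right)} - \left(1 - \frac{4}{3}\right) = \frac{-15 + 14}{10 + 14} - - \frac{1}{3} = \frac{1}{24} \left(-1\right) + \frac{1}{3} = - \frac{1}{24} + \frac{1}{3} = \frac{7}{24}$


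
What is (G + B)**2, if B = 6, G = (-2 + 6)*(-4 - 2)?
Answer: 324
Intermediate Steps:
G = -24 (G = 4*(-6) = -24)
(G + B)**2 = (-24 + 6)**2 = (-18)**2 = 324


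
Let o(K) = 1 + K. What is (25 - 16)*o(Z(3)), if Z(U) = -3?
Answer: -18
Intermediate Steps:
(25 - 16)*o(Z(3)) = (25 - 16)*(1 - 3) = 9*(-2) = -18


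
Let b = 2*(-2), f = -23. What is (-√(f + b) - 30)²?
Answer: 873 + 180*I*√3 ≈ 873.0 + 311.77*I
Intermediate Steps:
b = -4
(-√(f + b) - 30)² = (-√(-23 - 4) - 30)² = (-√(-27) - 30)² = (-3*I*√3 - 30)² = (-30 - 3*I*√3)²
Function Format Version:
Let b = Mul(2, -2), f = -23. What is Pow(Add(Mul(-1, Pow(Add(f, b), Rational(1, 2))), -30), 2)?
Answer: Add(873, Mul(180, I, Pow(3, Rational(1, 2)))) ≈ Add(873.00, Mul(311.77, I))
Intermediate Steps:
b = -4
Pow(Add(Mul(-1, Pow(Add(f, b), Rational(1, 2))), -30), 2) = Pow(Add(Mul(-1, Pow(Add(-23, -4), Rational(1, 2))), -30), 2) = Pow(Add(Mul(-1, Pow(-27, Rational(1, 2))), -30), 2) = Pow(Add(Mul(-1, Mul(3, I, Pow(3, Rational(1, 2)))), -30), 2) = Pow(Add(Mul(-3, I, Pow(3, Rational(1, 2))), -30), 2) = Pow(Add(-30, Mul(-3, I, Pow(3, Rational(1, 2)))), 2)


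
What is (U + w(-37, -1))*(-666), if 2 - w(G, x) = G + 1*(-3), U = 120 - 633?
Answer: 313686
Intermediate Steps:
U = -513
w(G, x) = 5 - G (w(G, x) = 2 - (G + 1*(-3)) = 2 - (G - 3) = 2 - (-3 + G) = 2 + (3 - G) = 5 - G)
(U + w(-37, -1))*(-666) = (-513 + (5 - 1*(-37)))*(-666) = (-513 + (5 + 37))*(-666) = (-513 + 42)*(-666) = -471*(-666) = 313686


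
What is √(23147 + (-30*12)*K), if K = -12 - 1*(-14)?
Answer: √22427 ≈ 149.76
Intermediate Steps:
K = 2 (K = -12 + 14 = 2)
√(23147 + (-30*12)*K) = √(23147 - 30*12*2) = √(23147 - 360*2) = √(23147 - 720) = √22427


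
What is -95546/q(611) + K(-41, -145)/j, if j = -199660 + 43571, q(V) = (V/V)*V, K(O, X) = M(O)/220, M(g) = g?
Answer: -3281009485629/20981483380 ≈ -156.38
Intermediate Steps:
K(O, X) = O/220
q(V) = V (q(V) = 1*V = V)
j = -156089
-95546/q(611) + K(-41, -145)/j = -95546/611 + ((1/220)*(-41))/(-156089) = -95546*1/611 - 41/220*(-1/156089) = -95546/611 + 41/34339580 = -3281009485629/20981483380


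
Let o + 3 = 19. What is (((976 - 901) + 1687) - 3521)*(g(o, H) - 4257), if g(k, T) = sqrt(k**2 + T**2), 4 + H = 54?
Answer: 7488063 - 3518*sqrt(689) ≈ 7.3957e+6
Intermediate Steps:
H = 50 (H = -4 + 54 = 50)
o = 16 (o = -3 + 19 = 16)
g(k, T) = sqrt(T**2 + k**2)
(((976 - 901) + 1687) - 3521)*(g(o, H) - 4257) = (((976 - 901) + 1687) - 3521)*(sqrt(50**2 + 16**2) - 4257) = ((75 + 1687) - 3521)*(sqrt(2500 + 256) - 4257) = (1762 - 3521)*(sqrt(2756) - 4257) = -1759*(2*sqrt(689) - 4257) = -1759*(-4257 + 2*sqrt(689)) = 7488063 - 3518*sqrt(689)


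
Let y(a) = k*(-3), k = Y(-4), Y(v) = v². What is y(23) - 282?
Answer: -330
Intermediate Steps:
k = 16 (k = (-4)² = 16)
y(a) = -48 (y(a) = 16*(-3) = -48)
y(23) - 282 = -48 - 282 = -330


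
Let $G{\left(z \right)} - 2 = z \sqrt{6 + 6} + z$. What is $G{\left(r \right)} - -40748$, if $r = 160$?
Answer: $40910 + 320 \sqrt{3} \approx 41464.0$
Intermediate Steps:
$G{\left(z \right)} = 2 + z + 2 z \sqrt{3}$ ($G{\left(z \right)} = 2 + \left(z \sqrt{6 + 6} + z\right) = 2 + \left(z \sqrt{12} + z\right) = 2 + \left(z 2 \sqrt{3} + z\right) = 2 + \left(2 z \sqrt{3} + z\right) = 2 + \left(z + 2 z \sqrt{3}\right) = 2 + z + 2 z \sqrt{3}$)
$G{\left(r \right)} - -40748 = \left(2 + 160 + 2 \cdot 160 \sqrt{3}\right) - -40748 = \left(2 + 160 + 320 \sqrt{3}\right) + 40748 = \left(162 + 320 \sqrt{3}\right) + 40748 = 40910 + 320 \sqrt{3}$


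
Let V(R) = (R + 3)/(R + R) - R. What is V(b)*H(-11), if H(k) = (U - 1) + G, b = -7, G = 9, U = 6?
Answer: 102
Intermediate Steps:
H(k) = 14 (H(k) = (6 - 1) + 9 = 5 + 9 = 14)
V(R) = -R + (3 + R)/(2*R) (V(R) = (3 + R)/((2*R)) - R = (3 + R)*(1/(2*R)) - R = (3 + R)/(2*R) - R = -R + (3 + R)/(2*R))
V(b)*H(-11) = (½ - 1*(-7) + (3/2)/(-7))*14 = (½ + 7 + (3/2)*(-⅐))*14 = (½ + 7 - 3/14)*14 = (51/7)*14 = 102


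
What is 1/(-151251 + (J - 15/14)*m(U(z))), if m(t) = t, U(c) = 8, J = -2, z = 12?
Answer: -7/1058929 ≈ -6.6105e-6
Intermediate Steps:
1/(-151251 + (J - 15/14)*m(U(z))) = 1/(-151251 + (-2 - 15/14)*8) = 1/(-151251 - 43/14*8) = 1/(-151251 - 172/7) = 1/(-1058929/7) = -7/1058929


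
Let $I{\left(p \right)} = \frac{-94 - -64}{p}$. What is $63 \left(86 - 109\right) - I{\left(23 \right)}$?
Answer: $- \frac{33297}{23} \approx -1447.7$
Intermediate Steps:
$I{\left(p \right)} = - \frac{30}{p}$ ($I{\left(p \right)} = \frac{-94 + 64}{p} = - \frac{30}{p}$)
$63 \left(86 - 109\right) - I{\left(23 \right)} = 63 \left(86 - 109\right) - - \frac{30}{23} = 63 \left(-23\right) - \left(-30\right) \frac{1}{23} = -1449 - - \frac{30}{23} = -1449 + \frac{30}{23} = - \frac{33297}{23}$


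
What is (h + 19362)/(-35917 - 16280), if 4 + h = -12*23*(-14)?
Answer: -23222/52197 ≈ -0.44489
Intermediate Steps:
h = 3860 (h = -4 - 12*23*(-14) = -4 - 276*(-14) = -4 + 3864 = 3860)
(h + 19362)/(-35917 - 16280) = (3860 + 19362)/(-35917 - 16280) = 23222/(-52197) = 23222*(-1/52197) = -23222/52197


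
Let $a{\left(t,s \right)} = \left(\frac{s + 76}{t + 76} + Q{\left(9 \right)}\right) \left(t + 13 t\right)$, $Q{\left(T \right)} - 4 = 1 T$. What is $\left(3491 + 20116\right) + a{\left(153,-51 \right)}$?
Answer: $\frac{11836287}{229} \approx 51687.0$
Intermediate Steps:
$Q{\left(T \right)} = 4 + T$ ($Q{\left(T \right)} = 4 + 1 T = 4 + T$)
$a{\left(t,s \right)} = 14 t \left(13 + \frac{76 + s}{76 + t}\right)$ ($a{\left(t,s \right)} = \left(\frac{s + 76}{t + 76} + \left(4 + 9\right)\right) \left(t + 13 t\right) = \left(\frac{76 + s}{76 + t} + 13\right) 14 t = \left(13 + \frac{76 + s}{76 + t}\right) 14 t = 14 t \left(13 + \frac{76 + s}{76 + t}\right)$)
$\left(3491 + 20116\right) + a{\left(153,-51 \right)} = \left(3491 + 20116\right) + 14 \cdot 153 \frac{1}{76 + 153} \left(1064 - 51 + 13 \cdot 153\right) = 23607 + 14 \cdot 153 \cdot \frac{1}{229} \left(1064 - 51 + 1989\right) = 23607 + 14 \cdot 153 \cdot \frac{1}{229} \cdot 3002 = 23607 + \frac{6430284}{229} = \frac{11836287}{229}$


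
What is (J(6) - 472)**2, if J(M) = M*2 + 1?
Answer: 210681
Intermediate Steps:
J(M) = 1 + 2*M (J(M) = 2*M + 1 = 1 + 2*M)
(J(6) - 472)**2 = ((1 + 2*6) - 472)**2 = ((1 + 12) - 472)**2 = (13 - 472)**2 = (-459)**2 = 210681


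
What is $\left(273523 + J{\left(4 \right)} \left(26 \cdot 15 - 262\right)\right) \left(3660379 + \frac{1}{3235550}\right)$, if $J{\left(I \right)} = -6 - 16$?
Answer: $\frac{3206074844698099857}{3235550} \approx 9.9089 \cdot 10^{11}$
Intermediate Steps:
$J{\left(I \right)} = -22$ ($J{\left(I \right)} = -6 - 16 = -22$)
$\left(273523 + J{\left(4 \right)} \left(26 \cdot 15 - 262\right)\right) \left(3660379 + \frac{1}{3235550}\right) = \left(273523 - 22 \left(26 \cdot 15 - 262\right)\right) \left(3660379 + \frac{1}{3235550}\right) = \left(273523 - 22 \left(390 - 262\right)\right) \left(3660379 + \frac{1}{3235550}\right) = \left(273523 - 2816\right) \frac{11843339273451}{3235550} = 270707 \cdot \frac{11843339273451}{3235550} = \frac{3206074844698099857}{3235550}$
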